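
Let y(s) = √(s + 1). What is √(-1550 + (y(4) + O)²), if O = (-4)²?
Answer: √(-1550 + (16 + √5)²) ≈ 34.892*I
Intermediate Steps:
y(s) = √(1 + s)
O = 16
√(-1550 + (y(4) + O)²) = √(-1550 + (√(1 + 4) + 16)²) = √(-1550 + (√5 + 16)²) = √(-1550 + (16 + √5)²)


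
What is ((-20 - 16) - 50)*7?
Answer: -602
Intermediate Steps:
((-20 - 16) - 50)*7 = (-36 - 50)*7 = -86*7 = -602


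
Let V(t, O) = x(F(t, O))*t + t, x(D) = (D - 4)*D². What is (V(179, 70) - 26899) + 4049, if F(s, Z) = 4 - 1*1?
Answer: -24282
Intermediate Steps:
F(s, Z) = 3 (F(s, Z) = 4 - 1 = 3)
x(D) = D²*(-4 + D) (x(D) = (-4 + D)*D² = D²*(-4 + D))
V(t, O) = -8*t (V(t, O) = (3²*(-4 + 3))*t + t = (9*(-1))*t + t = -9*t + t = -8*t)
(V(179, 70) - 26899) + 4049 = (-8*179 - 26899) + 4049 = (-1432 - 26899) + 4049 = -28331 + 4049 = -24282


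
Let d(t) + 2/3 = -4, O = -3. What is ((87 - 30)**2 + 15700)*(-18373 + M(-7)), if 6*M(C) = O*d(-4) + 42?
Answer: -1043919359/3 ≈ -3.4797e+8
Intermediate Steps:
d(t) = -14/3 (d(t) = -2/3 - 4 = -14/3)
M(C) = 28/3 (M(C) = (-3*(-14/3) + 42)/6 = (14 + 42)/6 = (1/6)*56 = 28/3)
((87 - 30)**2 + 15700)*(-18373 + M(-7)) = ((87 - 30)**2 + 15700)*(-18373 + 28/3) = (57**2 + 15700)*(-55091/3) = (3249 + 15700)*(-55091/3) = 18949*(-55091/3) = -1043919359/3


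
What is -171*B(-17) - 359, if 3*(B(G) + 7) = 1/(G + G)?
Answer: 28549/34 ≈ 839.68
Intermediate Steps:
B(G) = -7 + 1/(6*G) (B(G) = -7 + 1/(3*(G + G)) = -7 + 1/(3*((2*G))) = -7 + (1/(2*G))/3 = -7 + 1/(6*G))
-171*B(-17) - 359 = -171*(-7 + (1/6)/(-17)) - 359 = -171*(-7 + (1/6)*(-1/17)) - 359 = -171*(-7 - 1/102) - 359 = -171*(-715/102) - 359 = 40755/34 - 359 = 28549/34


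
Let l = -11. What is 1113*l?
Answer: -12243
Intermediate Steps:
1113*l = 1113*(-11) = -12243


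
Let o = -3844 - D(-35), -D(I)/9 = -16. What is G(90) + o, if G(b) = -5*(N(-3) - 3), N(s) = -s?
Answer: -3988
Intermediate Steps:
D(I) = 144 (D(I) = -9*(-16) = 144)
G(b) = 0 (G(b) = -5*(-1*(-3) - 3) = -5*(3 - 3) = -5*0 = 0)
o = -3988 (o = -3844 - 1*144 = -3844 - 144 = -3988)
G(90) + o = 0 - 3988 = -3988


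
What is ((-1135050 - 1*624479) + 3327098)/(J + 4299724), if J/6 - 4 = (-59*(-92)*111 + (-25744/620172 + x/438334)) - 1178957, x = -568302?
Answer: 771977960616681/414188437113376 ≈ 1.8638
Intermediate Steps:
J = -1703289112349900/492468249 (J = 24 + 6*((-59*(-92)*111 + (-25744/620172 - 568302/438334)) - 1178957) = 24 + 6*((5428*111 + (-25744*1/620172 - 568302*1/438334)) - 1178957) = 24 + 6*((602508 + (-6436/155043 - 284151/219167)) - 1178957) = 24 + 6*((602508 - 1976790535/1477404747) - 1178957) = 24 + 6*(890146202514941/1477404747 - 1178957) = 24 + 6*(-851650465793938/1477404747) = 24 - 1703300931587876/492468249 = -1703289112349900/492468249 ≈ -3.4587e+6)
((-1135050 - 1*624479) + 3327098)/(J + 4299724) = ((-1135050 - 1*624479) + 3327098)/(-1703289112349900/492468249 + 4299724) = ((-1135050 - 624479) + 3327098)/(414188437113376/492468249) = (-1759529 + 3327098)*(492468249/414188437113376) = 1567569*(492468249/414188437113376) = 771977960616681/414188437113376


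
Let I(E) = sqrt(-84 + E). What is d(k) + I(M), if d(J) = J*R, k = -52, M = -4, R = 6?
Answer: -312 + 2*I*sqrt(22) ≈ -312.0 + 9.3808*I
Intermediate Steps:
d(J) = 6*J (d(J) = J*6 = 6*J)
d(k) + I(M) = 6*(-52) + sqrt(-84 - 4) = -312 + sqrt(-88) = -312 + 2*I*sqrt(22)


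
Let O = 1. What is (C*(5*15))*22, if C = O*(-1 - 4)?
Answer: -8250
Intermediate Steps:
C = -5 (C = 1*(-1 - 4) = 1*(-5) = -5)
(C*(5*15))*22 = -25*15*22 = -5*75*22 = -375*22 = -8250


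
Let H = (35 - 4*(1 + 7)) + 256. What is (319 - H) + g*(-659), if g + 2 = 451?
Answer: -295831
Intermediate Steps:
H = 259 (H = (35 - 4*8) + 256 = (35 - 32) + 256 = 3 + 256 = 259)
g = 449 (g = -2 + 451 = 449)
(319 - H) + g*(-659) = (319 - 1*259) + 449*(-659) = (319 - 259) - 295891 = 60 - 295891 = -295831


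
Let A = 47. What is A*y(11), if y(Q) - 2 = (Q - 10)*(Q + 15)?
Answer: 1316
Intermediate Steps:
y(Q) = 2 + (-10 + Q)*(15 + Q) (y(Q) = 2 + (Q - 10)*(Q + 15) = 2 + (-10 + Q)*(15 + Q))
A*y(11) = 47*(-148 + 11² + 5*11) = 47*(-148 + 121 + 55) = 47*28 = 1316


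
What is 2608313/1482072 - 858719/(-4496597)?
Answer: 13001215796629/6664280508984 ≈ 1.9509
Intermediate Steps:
2608313/1482072 - 858719/(-4496597) = 2608313*(1/1482072) - 858719*(-1/4496597) = 2608313/1482072 + 858719/4496597 = 13001215796629/6664280508984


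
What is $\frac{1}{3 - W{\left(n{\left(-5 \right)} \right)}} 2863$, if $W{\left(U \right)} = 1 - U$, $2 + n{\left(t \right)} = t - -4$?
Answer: $-2863$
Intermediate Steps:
$n{\left(t \right)} = 2 + t$ ($n{\left(t \right)} = -2 + \left(t - -4\right) = -2 + \left(t + 4\right) = -2 + \left(4 + t\right) = 2 + t$)
$\frac{1}{3 - W{\left(n{\left(-5 \right)} \right)}} 2863 = \frac{1}{3 - \left(1 - \left(2 - 5\right)\right)} 2863 = \frac{1}{3 - \left(1 - -3\right)} 2863 = \frac{1}{3 - \left(1 + 3\right)} 2863 = \frac{1}{3 - 4} \cdot 2863 = \frac{1}{-1} \cdot 2863 = \left(-1\right) 2863 = -2863$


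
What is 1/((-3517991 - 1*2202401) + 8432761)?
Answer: 1/2712369 ≈ 3.6868e-7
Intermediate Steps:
1/((-3517991 - 1*2202401) + 8432761) = 1/((-3517991 - 2202401) + 8432761) = 1/(-5720392 + 8432761) = 1/2712369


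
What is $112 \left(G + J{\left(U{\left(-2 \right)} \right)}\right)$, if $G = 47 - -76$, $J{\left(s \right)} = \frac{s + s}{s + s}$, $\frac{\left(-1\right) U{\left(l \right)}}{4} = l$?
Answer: $13888$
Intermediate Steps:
$U{\left(l \right)} = - 4 l$
$J{\left(s \right)} = 1$ ($J{\left(s \right)} = \frac{2 s}{2 s} = 2 s \frac{1}{2 s} = 1$)
$G = 123$ ($G = 47 + 76 = 123$)
$112 \left(G + J{\left(U{\left(-2 \right)} \right)}\right) = 112 \left(123 + 1\right) = 112 \cdot 124 = 13888$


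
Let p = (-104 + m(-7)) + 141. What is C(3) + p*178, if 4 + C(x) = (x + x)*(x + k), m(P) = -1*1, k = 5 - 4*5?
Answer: 6332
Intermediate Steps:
k = -15 (k = 5 - 20 = -15)
m(P) = -1
p = 36 (p = (-104 - 1) + 141 = -105 + 141 = 36)
C(x) = -4 + 2*x*(-15 + x) (C(x) = -4 + (x + x)*(x - 15) = -4 + (2*x)*(-15 + x) = -4 + 2*x*(-15 + x))
C(3) + p*178 = (-4 - 30*3 + 2*3²) + 36*178 = (-4 - 90 + 2*9) + 6408 = (-4 - 90 + 18) + 6408 = -76 + 6408 = 6332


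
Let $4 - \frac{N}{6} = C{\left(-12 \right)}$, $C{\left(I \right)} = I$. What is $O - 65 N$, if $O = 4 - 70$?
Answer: $-6306$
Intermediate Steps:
$N = 96$ ($N = 24 - -72 = 24 + 72 = 96$)
$O = -66$ ($O = 4 - 70 = -66$)
$O - 65 N = -66 - 6240 = -6306$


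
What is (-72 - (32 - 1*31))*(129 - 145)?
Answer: 1168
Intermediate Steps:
(-72 - (32 - 1*31))*(129 - 145) = (-72 - (32 - 31))*(-16) = (-72 - 1*1)*(-16) = (-72 - 1)*(-16) = -73*(-16) = 1168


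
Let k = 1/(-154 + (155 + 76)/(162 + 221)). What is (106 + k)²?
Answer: 38778306291729/3451680001 ≈ 11235.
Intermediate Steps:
k = -383/58751 (k = 1/(-154 + 231/383) = 1/(-58751/383) = -383/58751 ≈ -0.0065190)
(106 + k)² = (106 - 383/58751)² = (6227223/58751)² = 38778306291729/3451680001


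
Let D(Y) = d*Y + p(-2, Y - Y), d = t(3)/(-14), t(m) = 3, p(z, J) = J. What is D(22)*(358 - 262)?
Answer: -3168/7 ≈ -452.57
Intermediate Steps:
d = -3/14 (d = 3/(-14) = 3*(-1/14) = -3/14 ≈ -0.21429)
D(Y) = -3*Y/14 (D(Y) = -3*Y/14 + (Y - Y) = -3*Y/14 + 0 = -3*Y/14)
D(22)*(358 - 262) = (-3/14*22)*(358 - 262) = -33/7*96 = -3168/7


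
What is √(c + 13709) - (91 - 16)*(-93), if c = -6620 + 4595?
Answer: 6975 + 2*√2921 ≈ 7083.1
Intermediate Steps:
c = -2025
√(c + 13709) - (91 - 16)*(-93) = √(-2025 + 13709) - (91 - 16)*(-93) = √11684 - 75*(-93) = 2*√2921 - 1*(-6975) = 2*√2921 + 6975 = 6975 + 2*√2921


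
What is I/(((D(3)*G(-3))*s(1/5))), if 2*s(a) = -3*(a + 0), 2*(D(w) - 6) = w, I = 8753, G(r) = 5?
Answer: -35012/45 ≈ -778.04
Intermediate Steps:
D(w) = 6 + w/2
s(a) = -3*a/2 (s(a) = (-3*(a + 0))/2 = (-3*a)/2 = -3*a/2)
I/(((D(3)*G(-3))*s(1/5))) = 8753/((((6 + (½)*3)*5)*(-3/2/5))) = 8753/((((6 + 3/2)*5)*(-3/2*⅕))) = 8753/((((15/2)*5)*(-3/10))) = 8753/(((75/2)*(-3/10))) = 8753/(-45/4) = 8753*(-4/45) = -35012/45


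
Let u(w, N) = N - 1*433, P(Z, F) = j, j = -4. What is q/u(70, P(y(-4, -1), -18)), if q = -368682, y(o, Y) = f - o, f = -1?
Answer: 368682/437 ≈ 843.67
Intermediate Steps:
y(o, Y) = -1 - o
P(Z, F) = -4
u(w, N) = -433 + N (u(w, N) = N - 433 = -433 + N)
q/u(70, P(y(-4, -1), -18)) = -368682/(-433 - 4) = -368682/(-437) = -368682*(-1/437) = 368682/437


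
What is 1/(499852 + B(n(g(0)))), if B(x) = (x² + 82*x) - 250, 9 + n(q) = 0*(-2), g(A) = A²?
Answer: 1/498945 ≈ 2.0042e-6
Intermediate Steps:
n(q) = -9 (n(q) = -9 + 0*(-2) = -9 + 0 = -9)
B(x) = -250 + x² + 82*x
1/(499852 + B(n(g(0)))) = 1/(499852 + (-250 + (-9)² + 82*(-9))) = 1/(499852 + (-250 + 81 - 738)) = 1/(499852 - 907) = 1/498945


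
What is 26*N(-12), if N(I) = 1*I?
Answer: -312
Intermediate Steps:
N(I) = I
26*N(-12) = 26*(-12) = -312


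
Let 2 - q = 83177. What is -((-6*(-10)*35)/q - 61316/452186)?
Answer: 40330326/250737137 ≈ 0.16085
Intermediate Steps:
q = -83175 (q = 2 - 1*83177 = 2 - 83177 = -83175)
-((-6*(-10)*35)/q - 61316/452186) = -((-6*(-10)*35)/(-83175) - 61316/452186) = -((60*35)*(-1/83175) - 61316*1/452186) = -(2100*(-1/83175) - 30658/226093) = -(-28/1109 - 30658/226093) = -1*(-40330326/250737137) = 40330326/250737137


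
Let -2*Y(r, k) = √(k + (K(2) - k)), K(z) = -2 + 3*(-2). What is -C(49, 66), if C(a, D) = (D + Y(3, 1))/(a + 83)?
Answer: -½ + I*√2/132 ≈ -0.5 + 0.010714*I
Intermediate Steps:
K(z) = -8 (K(z) = -2 - 6 = -8)
Y(r, k) = -I*√2 (Y(r, k) = -√(k + (-8 - k))/2 = -I*√2)
C(a, D) = (D - I*√2)/(83 + a) (C(a, D) = (D - I*√2)/(a + 83) = (D - I*√2)/(83 + a))
-C(49, 66) = -(66 - I*√2)/(83 + 49) = -(66 - I*√2)/132 = -(½ - I*√2/132) = -½ + I*√2/132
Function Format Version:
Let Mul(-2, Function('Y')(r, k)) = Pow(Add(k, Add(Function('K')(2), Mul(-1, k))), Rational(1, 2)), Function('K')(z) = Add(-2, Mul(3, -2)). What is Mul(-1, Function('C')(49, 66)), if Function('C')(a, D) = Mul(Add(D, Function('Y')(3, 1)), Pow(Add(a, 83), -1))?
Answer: Add(Rational(-1, 2), Mul(Rational(1, 132), I, Pow(2, Rational(1, 2)))) ≈ Add(-0.50000, Mul(0.010714, I))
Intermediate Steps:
Function('K')(z) = -8 (Function('K')(z) = Add(-2, -6) = -8)
Function('Y')(r, k) = Mul(-1, I, Pow(2, Rational(1, 2))) (Function('Y')(r, k) = Mul(Rational(-1, 2), Pow(Add(k, Add(-8, Mul(-1, k))), Rational(1, 2))) = Mul(Rational(-1, 2), Pow(-8, Rational(1, 2))) = Mul(Rational(-1, 2), Mul(2, I, Pow(2, Rational(1, 2)))) = Mul(-1, I, Pow(2, Rational(1, 2))))
Function('C')(a, D) = Mul(Pow(Add(83, a), -1), Add(D, Mul(-1, I, Pow(2, Rational(1, 2))))) (Function('C')(a, D) = Mul(Add(D, Mul(-1, I, Pow(2, Rational(1, 2)))), Pow(Add(a, 83), -1)) = Mul(Add(D, Mul(-1, I, Pow(2, Rational(1, 2)))), Pow(Add(83, a), -1)) = Mul(Pow(Add(83, a), -1), Add(D, Mul(-1, I, Pow(2, Rational(1, 2))))))
Mul(-1, Function('C')(49, 66)) = Mul(-1, Mul(Pow(Add(83, 49), -1), Add(66, Mul(-1, I, Pow(2, Rational(1, 2)))))) = Mul(-1, Mul(Pow(132, -1), Add(66, Mul(-1, I, Pow(2, Rational(1, 2)))))) = Mul(-1, Mul(Rational(1, 132), Add(66, Mul(-1, I, Pow(2, Rational(1, 2)))))) = Mul(-1, Add(Rational(1, 2), Mul(Rational(-1, 132), I, Pow(2, Rational(1, 2))))) = Add(Rational(-1, 2), Mul(Rational(1, 132), I, Pow(2, Rational(1, 2))))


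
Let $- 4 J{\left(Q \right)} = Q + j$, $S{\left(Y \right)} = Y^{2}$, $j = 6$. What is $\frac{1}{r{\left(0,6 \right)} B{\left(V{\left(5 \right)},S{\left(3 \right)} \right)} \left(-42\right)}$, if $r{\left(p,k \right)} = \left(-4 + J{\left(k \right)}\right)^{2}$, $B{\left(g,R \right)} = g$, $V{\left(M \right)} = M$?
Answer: $- \frac{1}{10290} \approx -9.7182 \cdot 10^{-5}$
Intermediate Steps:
$J{\left(Q \right)} = - \frac{3}{2} - \frac{Q}{4}$ ($J{\left(Q \right)} = - \frac{Q + 6}{4} = - \frac{6 + Q}{4} = - \frac{3}{2} - \frac{Q}{4}$)
$r{\left(p,k \right)} = \left(- \frac{11}{2} - \frac{k}{4}\right)^{2}$ ($r{\left(p,k \right)} = \left(-4 - \left(\frac{3}{2} + \frac{k}{4}\right)\right)^{2} = \left(- \frac{11}{2} - \frac{k}{4}\right)^{2}$)
$\frac{1}{r{\left(0,6 \right)} B{\left(V{\left(5 \right)},S{\left(3 \right)} \right)} \left(-42\right)} = \frac{1}{\frac{\left(22 + 6\right)^{2}}{16} \cdot 5 \left(-42\right)} = \frac{1}{\frac{28^{2}}{16} \cdot 5 \left(-42\right)} = \frac{1}{\frac{1}{16} \cdot 784 \cdot 5 \left(-42\right)} = \frac{1}{49 \cdot 5 \left(-42\right)} = \frac{1}{245 \left(-42\right)} = \frac{1}{-10290} = - \frac{1}{10290}$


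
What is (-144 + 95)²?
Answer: 2401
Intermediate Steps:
(-144 + 95)² = (-49)² = 2401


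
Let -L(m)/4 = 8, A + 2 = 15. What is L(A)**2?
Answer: 1024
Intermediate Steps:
A = 13 (A = -2 + 15 = 13)
L(m) = -32 (L(m) = -4*8 = -32)
L(A)**2 = (-32)**2 = 1024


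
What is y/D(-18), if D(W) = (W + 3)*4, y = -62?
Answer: 31/30 ≈ 1.0333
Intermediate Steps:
D(W) = 12 + 4*W (D(W) = (3 + W)*4 = 12 + 4*W)
y/D(-18) = -62/(12 + 4*(-18)) = -62/(12 - 72) = -62/(-60) = -62*(-1/60) = 31/30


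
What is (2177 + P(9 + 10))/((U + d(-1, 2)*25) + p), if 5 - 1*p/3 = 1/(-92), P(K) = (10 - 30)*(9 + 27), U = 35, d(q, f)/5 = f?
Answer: 134044/27603 ≈ 4.8561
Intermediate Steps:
d(q, f) = 5*f
P(K) = -720 (P(K) = -20*36 = -720)
p = 1383/92 (p = 15 - 3/(-92) = 15 - 3*(-1/92) = 15 + 3/92 = 1383/92 ≈ 15.033)
(2177 + P(9 + 10))/((U + d(-1, 2)*25) + p) = (2177 - 720)/((35 + (5*2)*25) + 1383/92) = 1457/((35 + 10*25) + 1383/92) = 1457/((35 + 250) + 1383/92) = 1457/(285 + 1383/92) = 1457/(27603/92) = 1457*(92/27603) = 134044/27603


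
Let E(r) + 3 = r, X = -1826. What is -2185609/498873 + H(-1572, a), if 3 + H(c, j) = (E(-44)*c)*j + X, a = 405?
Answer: 14926872132134/498873 ≈ 2.9921e+7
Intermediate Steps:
E(r) = -3 + r
H(c, j) = -1829 - 47*c*j (H(c, j) = -3 + (((-3 - 44)*c)*j - 1826) = -3 + ((-47*c)*j - 1826) = -3 + (-47*c*j - 1826) = -3 + (-1826 - 47*c*j) = -1829 - 47*c*j)
-2185609/498873 + H(-1572, a) = -2185609/498873 + (-1829 - 47*(-1572)*405) = -2185609*1/498873 + (-1829 + 29923020) = -2185609/498873 + 29921191 = 14926872132134/498873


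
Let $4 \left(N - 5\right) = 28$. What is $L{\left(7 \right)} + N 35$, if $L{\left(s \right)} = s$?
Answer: $427$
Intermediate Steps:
$N = 12$ ($N = 5 + \frac{1}{4} \cdot 28 = 5 + 7 = 12$)
$L{\left(7 \right)} + N 35 = 7 + 12 \cdot 35 = 7 + 420 = 427$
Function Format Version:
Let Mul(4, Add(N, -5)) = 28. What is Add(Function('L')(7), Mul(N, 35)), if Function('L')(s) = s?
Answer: 427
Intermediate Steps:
N = 12 (N = Add(5, Mul(Rational(1, 4), 28)) = Add(5, 7) = 12)
Add(Function('L')(7), Mul(N, 35)) = Add(7, Mul(12, 35)) = Add(7, 420) = 427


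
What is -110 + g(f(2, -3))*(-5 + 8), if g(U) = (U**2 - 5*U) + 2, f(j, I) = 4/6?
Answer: -338/3 ≈ -112.67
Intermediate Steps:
f(j, I) = 2/3 (f(j, I) = 4*(1/6) = 2/3)
g(U) = 2 + U**2 - 5*U
-110 + g(f(2, -3))*(-5 + 8) = -110 + (2 + (2/3)**2 - 5*2/3)*(-5 + 8) = -110 + (2 + 4/9 - 10/3)*3 = -110 - 8/9*3 = -110 - 8/3 = -338/3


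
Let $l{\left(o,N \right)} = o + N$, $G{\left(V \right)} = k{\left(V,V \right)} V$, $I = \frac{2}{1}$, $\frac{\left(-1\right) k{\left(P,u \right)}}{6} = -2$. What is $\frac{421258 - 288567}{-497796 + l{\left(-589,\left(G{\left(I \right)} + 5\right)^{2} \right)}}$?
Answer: $- \frac{132691}{497544} \approx -0.26669$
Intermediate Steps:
$k{\left(P,u \right)} = 12$ ($k{\left(P,u \right)} = \left(-6\right) \left(-2\right) = 12$)
$I = 2$ ($I = 2 \cdot 1 = 2$)
$G{\left(V \right)} = 12 V$
$l{\left(o,N \right)} = N + o$
$\frac{421258 - 288567}{-497796 + l{\left(-589,\left(G{\left(I \right)} + 5\right)^{2} \right)}} = \frac{421258 - 288567}{-497796 - \left(589 - \left(12 \cdot 2 + 5\right)^{2}\right)} = \frac{132691}{-497796 - \left(589 - \left(24 + 5\right)^{2}\right)} = \frac{132691}{-497796 - \left(589 - 29^{2}\right)} = \frac{132691}{-497796 + \left(841 - 589\right)} = \frac{132691}{-497796 + 252} = \frac{132691}{-497544} = 132691 \left(- \frac{1}{497544}\right) = - \frac{132691}{497544}$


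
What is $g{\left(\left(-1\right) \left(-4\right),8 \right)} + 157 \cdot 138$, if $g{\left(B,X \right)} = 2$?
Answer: $21668$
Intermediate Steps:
$g{\left(\left(-1\right) \left(-4\right),8 \right)} + 157 \cdot 138 = 2 + 157 \cdot 138 = 2 + 21666 = 21668$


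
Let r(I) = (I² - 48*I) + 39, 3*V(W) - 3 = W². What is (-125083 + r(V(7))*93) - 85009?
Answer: -767699/3 ≈ -2.5590e+5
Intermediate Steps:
V(W) = 1 + W²/3
r(I) = 39 + I² - 48*I
(-125083 + r(V(7))*93) - 85009 = (-125083 + (39 + (1 + (⅓)*7²)² - 48*(1 + (⅓)*7²))*93) - 85009 = (-125083 + (39 + (1 + (⅓)*49)² - 48*(1 + (⅓)*49))*93) - 85009 = (-125083 + (39 + (1 + 49/3)² - 48*(1 + 49/3))*93) - 85009 = (-125083 + (39 + (52/3)² - 48*52/3)*93) - 85009 = (-125083 + (39 + 2704/9 - 832)*93) - 85009 = (-125083 - 4433/9*93) - 85009 = (-125083 - 137423/3) - 85009 = -512672/3 - 85009 = -767699/3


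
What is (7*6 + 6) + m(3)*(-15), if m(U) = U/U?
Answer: 33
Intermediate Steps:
m(U) = 1
(7*6 + 6) + m(3)*(-15) = (7*6 + 6) + 1*(-15) = (42 + 6) - 15 = 48 - 15 = 33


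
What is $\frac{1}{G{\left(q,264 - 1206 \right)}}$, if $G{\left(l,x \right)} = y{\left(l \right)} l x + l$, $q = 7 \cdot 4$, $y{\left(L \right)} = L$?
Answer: $- \frac{1}{738500} \approx -1.3541 \cdot 10^{-6}$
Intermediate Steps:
$q = 28$
$G{\left(l,x \right)} = l + x l^{2}$ ($G{\left(l,x \right)} = l l x + l = l^{2} x + l = x l^{2} + l = l + x l^{2}$)
$\frac{1}{G{\left(q,264 - 1206 \right)}} = \frac{1}{28 \left(1 + 28 \left(264 - 1206\right)\right)} = \frac{1}{28 \left(1 + 28 \left(-942\right)\right)} = \frac{1}{28 \left(1 - 26376\right)} = \frac{1}{28 \left(-26375\right)} = \frac{1}{-738500} = - \frac{1}{738500}$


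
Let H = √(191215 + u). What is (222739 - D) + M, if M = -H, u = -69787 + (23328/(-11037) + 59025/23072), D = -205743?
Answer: 428482 - √54680252511316592706/21220472 ≈ 4.2813e+5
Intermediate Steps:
u = -5923614572753/84881888 (u = -69787 + (23328*(-1/11037) + 59025*(1/23072)) = -69787 + (-7776/3679 + 59025/23072) = -69787 + 37745103/84881888 = -5923614572753/84881888 ≈ -69787.)
H = √54680252511316592706/21220472 (H = √(191215 - 5923614572753/84881888) = √(10307075641167/84881888) = √54680252511316592706/21220472 ≈ 348.47)
M = -√54680252511316592706/21220472 ≈ -348.47
(222739 - D) + M = (222739 - 1*(-205743)) - √54680252511316592706/21220472 = (222739 + 205743) - √54680252511316592706/21220472 = 428482 - √54680252511316592706/21220472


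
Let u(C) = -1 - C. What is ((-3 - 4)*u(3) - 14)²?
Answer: 196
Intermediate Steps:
((-3 - 4)*u(3) - 14)² = ((-3 - 4)*(-1 - 1*3) - 14)² = (-7*(-1 - 3) - 14)² = (-7*(-4) - 14)² = (28 - 14)² = 14² = 196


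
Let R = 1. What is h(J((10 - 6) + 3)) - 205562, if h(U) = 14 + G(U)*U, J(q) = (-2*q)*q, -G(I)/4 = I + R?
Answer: -243572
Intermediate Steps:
G(I) = -4 - 4*I (G(I) = -4*(I + 1) = -4*(1 + I) = -4 - 4*I)
J(q) = -2*q²
h(U) = 14 + U*(-4 - 4*U) (h(U) = 14 + (-4 - 4*U)*U = 14 + U*(-4 - 4*U))
h(J((10 - 6) + 3)) - 205562 = (14 - 4*(-2*((10 - 6) + 3)²)*(1 - 2*((10 - 6) + 3)²)) - 205562 = (14 - 4*(-2*(4 + 3)²)*(1 - 2*(4 + 3)²)) - 205562 = (14 - 4*(-2*7²)*(1 - 2*7²)) - 205562 = (14 - 4*(-2*49)*(1 - 2*49)) - 205562 = (14 - 4*(-98)*(1 - 98)) - 205562 = (14 - 4*(-98)*(-97)) - 205562 = (14 - 38024) - 205562 = -38010 - 205562 = -243572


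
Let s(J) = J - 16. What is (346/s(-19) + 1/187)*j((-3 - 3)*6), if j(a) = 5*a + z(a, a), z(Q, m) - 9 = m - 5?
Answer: 13709404/6545 ≈ 2094.6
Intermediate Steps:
z(Q, m) = 4 + m (z(Q, m) = 9 + (m - 5) = 9 + (-5 + m) = 4 + m)
j(a) = 4 + 6*a (j(a) = 5*a + (4 + a) = 4 + 6*a)
s(J) = -16 + J
(346/s(-19) + 1/187)*j((-3 - 3)*6) = (346/(-16 - 19) + 1/187)*(4 + 6*((-3 - 3)*6)) = (346/(-35) + 1/187)*(4 + 6*(-6*6)) = (346*(-1/35) + 1/187)*(4 + 6*(-36)) = (-346/35 + 1/187)*(4 - 216) = -64667/6545*(-212) = 13709404/6545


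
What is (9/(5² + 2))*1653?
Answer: 551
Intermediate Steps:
(9/(5² + 2))*1653 = (9/(25 + 2))*1653 = (9/27)*1653 = (9*(1/27))*1653 = (⅓)*1653 = 551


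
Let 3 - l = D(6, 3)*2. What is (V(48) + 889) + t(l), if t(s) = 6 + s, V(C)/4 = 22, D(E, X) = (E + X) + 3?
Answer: 962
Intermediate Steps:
D(E, X) = 3 + E + X
V(C) = 88 (V(C) = 4*22 = 88)
l = -21 (l = 3 - (3 + 6 + 3)*2 = 3 - 12*2 = 3 - 1*24 = 3 - 24 = -21)
(V(48) + 889) + t(l) = (88 + 889) + (6 - 21) = 977 - 15 = 962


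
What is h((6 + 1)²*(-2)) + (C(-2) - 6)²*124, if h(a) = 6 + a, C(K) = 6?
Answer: -92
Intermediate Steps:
h((6 + 1)²*(-2)) + (C(-2) - 6)²*124 = (6 + (6 + 1)²*(-2)) + (6 - 6)²*124 = (6 + 7²*(-2)) + 0²*124 = (6 + 49*(-2)) + 0*124 = (6 - 98) + 0 = -92 + 0 = -92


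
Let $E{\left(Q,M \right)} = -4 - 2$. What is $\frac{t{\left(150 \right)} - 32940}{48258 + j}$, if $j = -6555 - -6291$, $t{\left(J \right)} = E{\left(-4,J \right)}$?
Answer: $- \frac{289}{421} \approx -0.68646$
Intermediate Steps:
$E{\left(Q,M \right)} = -6$ ($E{\left(Q,M \right)} = -4 - 2 = -6$)
$t{\left(J \right)} = -6$
$j = -264$ ($j = -6555 + 6291 = -264$)
$\frac{t{\left(150 \right)} - 32940}{48258 + j} = \frac{-6 - 32940}{48258 - 264} = - \frac{32946}{47994} = \left(-32946\right) \frac{1}{47994} = - \frac{289}{421}$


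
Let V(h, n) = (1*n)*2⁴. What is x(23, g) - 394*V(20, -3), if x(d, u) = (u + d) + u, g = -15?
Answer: 18905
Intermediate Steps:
V(h, n) = 16*n (V(h, n) = n*16 = 16*n)
x(d, u) = d + 2*u (x(d, u) = (d + u) + u = d + 2*u)
x(23, g) - 394*V(20, -3) = (23 + 2*(-15)) - 6304*(-3) = (23 - 30) - 394*(-48) = -7 + 18912 = 18905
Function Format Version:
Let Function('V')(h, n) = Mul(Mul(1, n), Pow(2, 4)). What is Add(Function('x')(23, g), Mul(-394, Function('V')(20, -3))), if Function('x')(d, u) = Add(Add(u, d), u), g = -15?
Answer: 18905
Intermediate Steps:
Function('V')(h, n) = Mul(16, n) (Function('V')(h, n) = Mul(n, 16) = Mul(16, n))
Function('x')(d, u) = Add(d, Mul(2, u)) (Function('x')(d, u) = Add(Add(d, u), u) = Add(d, Mul(2, u)))
Add(Function('x')(23, g), Mul(-394, Function('V')(20, -3))) = Add(Add(23, Mul(2, -15)), Mul(-394, Mul(16, -3))) = Add(Add(23, -30), Mul(-394, -48)) = Add(-7, 18912) = 18905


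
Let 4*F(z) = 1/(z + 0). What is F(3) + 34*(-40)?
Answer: -16319/12 ≈ -1359.9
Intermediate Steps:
F(z) = 1/(4*z) (F(z) = 1/(4*(z + 0)) = 1/(4*z))
F(3) + 34*(-40) = (1/4)/3 + 34*(-40) = (1/4)*(1/3) - 1360 = 1/12 - 1360 = -16319/12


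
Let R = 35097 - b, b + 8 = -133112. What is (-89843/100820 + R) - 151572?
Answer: 1678059057/100820 ≈ 16644.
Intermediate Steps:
b = -133120 (b = -8 - 133112 = -133120)
R = 168217 (R = 35097 - 1*(-133120) = 35097 + 133120 = 168217)
(-89843/100820 + R) - 151572 = (-89843/100820 + 168217) - 151572 = 16959548097/100820 - 151572 = 1678059057/100820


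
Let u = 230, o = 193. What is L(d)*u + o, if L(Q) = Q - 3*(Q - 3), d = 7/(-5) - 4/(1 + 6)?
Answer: 22189/7 ≈ 3169.9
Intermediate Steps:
d = -69/35 (d = 7*(-⅕) - 4/7 = -7/5 - 4*⅐ = -7/5 - 4/7 = -69/35 ≈ -1.9714)
L(Q) = 9 - 2*Q (L(Q) = Q - 3*(-3 + Q) = Q + (9 - 3*Q) = 9 - 2*Q)
L(d)*u + o = (9 - 2*(-69/35))*230 + 193 = (9 + 138/35)*230 + 193 = (453/35)*230 + 193 = 20838/7 + 193 = 22189/7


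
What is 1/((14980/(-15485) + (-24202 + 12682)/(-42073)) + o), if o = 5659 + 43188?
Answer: 130300081/6364677683339 ≈ 2.0472e-5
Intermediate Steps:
o = 48847
1/((14980/(-15485) + (-24202 + 12682)/(-42073)) + o) = 1/((14980/(-15485) + (-24202 + 12682)/(-42073)) + 48847) = 1/((14980*(-1/15485) - 11520*(-1/42073)) + 48847) = 1/((-2996/3097 + 11520/42073) + 48847) = 1/(-90373268/130300081 + 48847) = 1/(6364677683339/130300081) = 130300081/6364677683339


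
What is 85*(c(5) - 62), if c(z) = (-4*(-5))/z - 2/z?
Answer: -4964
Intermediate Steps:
c(z) = 18/z (c(z) = 20/z - 2/z = 18/z)
85*(c(5) - 62) = 85*(18/5 - 62) = 85*(-292/5) = -4964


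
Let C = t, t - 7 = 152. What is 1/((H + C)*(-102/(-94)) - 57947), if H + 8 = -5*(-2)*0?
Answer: -47/2715808 ≈ -1.7306e-5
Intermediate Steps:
t = 159 (t = 7 + 152 = 159)
C = 159
H = -8 (H = -8 - 5*(-2)*0 = -8 + 10*0 = -8 + 0 = -8)
1/((H + C)*(-102/(-94)) - 57947) = 1/((-8 + 159)*(-102/(-94)) - 57947) = 1/(151*(-102*(-1/94)) - 57947) = 1/(151*(51/47) - 57947) = 1/(7701/47 - 57947) = 1/(-2715808/47) = -47/2715808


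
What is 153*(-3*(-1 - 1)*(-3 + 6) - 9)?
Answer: 1377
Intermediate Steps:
153*(-3*(-1 - 1)*(-3 + 6) - 9) = 153*(-(-6)*3 - 9) = 153*(-3*(-6) - 9) = 153*(18 - 9) = 153*9 = 1377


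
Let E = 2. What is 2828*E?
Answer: 5656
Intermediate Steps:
2828*E = 2828*2 = 5656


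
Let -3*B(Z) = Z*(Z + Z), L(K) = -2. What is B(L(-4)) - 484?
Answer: -1460/3 ≈ -486.67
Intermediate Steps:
B(Z) = -2*Z**2/3 (B(Z) = -Z*(Z + Z)/3 = -Z*2*Z/3 = -2*Z**2/3)
B(L(-4)) - 484 = -2/3*(-2)**2 - 484 = -2/3*4 - 484 = -8/3 - 484 = -1460/3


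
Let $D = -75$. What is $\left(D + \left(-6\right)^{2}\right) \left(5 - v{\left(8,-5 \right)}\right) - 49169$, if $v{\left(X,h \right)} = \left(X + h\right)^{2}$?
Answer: $-49013$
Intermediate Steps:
$\left(D + \left(-6\right)^{2}\right) \left(5 - v{\left(8,-5 \right)}\right) - 49169 = \left(-75 + \left(-6\right)^{2}\right) \left(5 - \left(8 - 5\right)^{2}\right) - 49169 = \left(-75 + 36\right) \left(5 - 3^{2}\right) - 49169 = - 39 \left(5 - 9\right) - 49169 = \left(-39\right) \left(-4\right) - 49169 = 156 - 49169 = -49013$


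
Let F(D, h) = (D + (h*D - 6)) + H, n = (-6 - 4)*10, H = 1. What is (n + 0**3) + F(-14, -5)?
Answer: -49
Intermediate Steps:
n = -100 (n = -10*10 = -100)
F(D, h) = -5 + D + D*h (F(D, h) = (D + (h*D - 6)) + 1 = (D + (D*h - 6)) + 1 = (D + (-6 + D*h)) + 1 = (-6 + D + D*h) + 1 = -5 + D + D*h)
(n + 0**3) + F(-14, -5) = (-100 + 0**3) + (-5 - 14 - 14*(-5)) = (-100 + 0) + (-5 - 14 + 70) = -100 + 51 = -49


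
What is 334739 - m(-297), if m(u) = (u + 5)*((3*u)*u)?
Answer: 77605823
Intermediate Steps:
m(u) = 3*u²*(5 + u) (m(u) = (5 + u)*(3*u²) = 3*u²*(5 + u))
334739 - m(-297) = 334739 - 3*(-297)²*(5 - 297) = 334739 - 3*88209*(-292) = 334739 - 1*(-77271084) = 334739 + 77271084 = 77605823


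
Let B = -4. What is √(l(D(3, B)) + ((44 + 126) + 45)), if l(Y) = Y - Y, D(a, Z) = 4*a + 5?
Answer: √215 ≈ 14.663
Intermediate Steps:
D(a, Z) = 5 + 4*a
l(Y) = 0
√(l(D(3, B)) + ((44 + 126) + 45)) = √(0 + ((44 + 126) + 45)) = √(0 + (170 + 45)) = √(0 + 215) = √215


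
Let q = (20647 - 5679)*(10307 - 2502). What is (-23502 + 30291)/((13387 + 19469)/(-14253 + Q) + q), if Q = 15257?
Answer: 1704039/29323143454 ≈ 5.8112e-5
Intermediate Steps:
q = 116825240 (q = 14968*7805 = 116825240)
(-23502 + 30291)/((13387 + 19469)/(-14253 + Q) + q) = (-23502 + 30291)/((13387 + 19469)/(-14253 + 15257) + 116825240) = 6789/(32856/1004 + 116825240) = 6789/(32856*(1/1004) + 116825240) = 6789/(8214/251 + 116825240) = 6789/(29323143454/251) = 6789*(251/29323143454) = 1704039/29323143454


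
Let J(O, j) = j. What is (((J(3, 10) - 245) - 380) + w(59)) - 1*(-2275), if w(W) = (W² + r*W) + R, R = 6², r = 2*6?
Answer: 5885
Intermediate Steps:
r = 12
R = 36
w(W) = 36 + W² + 12*W (w(W) = (W² + 12*W) + 36 = 36 + W² + 12*W)
(((J(3, 10) - 245) - 380) + w(59)) - 1*(-2275) = (((10 - 245) - 380) + (36 + 59² + 12*59)) - 1*(-2275) = ((-235 - 380) + (36 + 3481 + 708)) + 2275 = (-615 + 4225) + 2275 = 3610 + 2275 = 5885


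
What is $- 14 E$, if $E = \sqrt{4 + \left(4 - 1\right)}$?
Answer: $- 14 \sqrt{7} \approx -37.041$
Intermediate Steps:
$E = \sqrt{7}$ ($E = \sqrt{4 + 3} = \sqrt{7} \approx 2.6458$)
$- 14 E = - 14 \sqrt{7}$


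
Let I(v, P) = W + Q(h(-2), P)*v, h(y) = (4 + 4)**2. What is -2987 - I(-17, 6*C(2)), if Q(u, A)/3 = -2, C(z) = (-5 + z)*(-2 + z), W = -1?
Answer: -3088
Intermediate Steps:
h(y) = 64 (h(y) = 8**2 = 64)
Q(u, A) = -6 (Q(u, A) = 3*(-2) = -6)
I(v, P) = -1 - 6*v
-2987 - I(-17, 6*C(2)) = -2987 - (-1 - 6*(-17)) = -2987 - (-1 + 102) = -2987 - 1*101 = -2987 - 101 = -3088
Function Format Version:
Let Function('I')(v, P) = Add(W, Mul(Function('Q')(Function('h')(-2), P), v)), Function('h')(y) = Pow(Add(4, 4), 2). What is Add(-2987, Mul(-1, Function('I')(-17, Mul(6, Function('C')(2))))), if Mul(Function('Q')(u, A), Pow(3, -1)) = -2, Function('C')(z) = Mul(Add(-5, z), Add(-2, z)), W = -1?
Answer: -3088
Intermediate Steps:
Function('h')(y) = 64 (Function('h')(y) = Pow(8, 2) = 64)
Function('Q')(u, A) = -6 (Function('Q')(u, A) = Mul(3, -2) = -6)
Function('I')(v, P) = Add(-1, Mul(-6, v))
Add(-2987, Mul(-1, Function('I')(-17, Mul(6, Function('C')(2))))) = Add(-2987, Mul(-1, Add(-1, Mul(-6, -17)))) = Add(-2987, Mul(-1, Add(-1, 102))) = Add(-2987, Mul(-1, 101)) = Add(-2987, -101) = -3088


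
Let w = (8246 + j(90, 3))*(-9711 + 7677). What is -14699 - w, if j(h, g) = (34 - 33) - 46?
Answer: 16666135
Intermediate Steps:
j(h, g) = -45 (j(h, g) = 1 - 46 = -45)
w = -16680834 (w = (8246 - 45)*(-9711 + 7677) = 8201*(-2034) = -16680834)
-14699 - w = -14699 - 1*(-16680834) = -14699 + 16680834 = 16666135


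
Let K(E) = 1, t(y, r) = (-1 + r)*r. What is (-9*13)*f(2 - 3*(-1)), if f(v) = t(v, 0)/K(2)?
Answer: 0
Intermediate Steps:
t(y, r) = r*(-1 + r)
f(v) = 0 (f(v) = (0*(-1 + 0))/1 = (0*(-1))*1 = 0*1 = 0)
(-9*13)*f(2 - 3*(-1)) = -9*13*0 = -117*0 = 0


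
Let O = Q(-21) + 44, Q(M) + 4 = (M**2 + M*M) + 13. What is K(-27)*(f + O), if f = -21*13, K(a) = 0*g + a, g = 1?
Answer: -17874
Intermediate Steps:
K(a) = a (K(a) = 0*1 + a = 0 + a = a)
f = -273
Q(M) = 9 + 2*M**2 (Q(M) = -4 + ((M**2 + M*M) + 13) = -4 + ((M**2 + M**2) + 13) = -4 + (2*M**2 + 13) = -4 + (13 + 2*M**2) = 9 + 2*M**2)
O = 935 (O = (9 + 2*(-21)**2) + 44 = (9 + 2*441) + 44 = (9 + 882) + 44 = 891 + 44 = 935)
K(-27)*(f + O) = -27*(-273 + 935) = -27*662 = -17874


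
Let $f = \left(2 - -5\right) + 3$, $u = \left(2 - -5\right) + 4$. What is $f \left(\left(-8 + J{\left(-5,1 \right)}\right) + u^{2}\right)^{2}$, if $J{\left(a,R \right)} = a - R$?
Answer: $114490$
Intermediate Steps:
$u = 11$ ($u = \left(2 + 5\right) + 4 = 7 + 4 = 11$)
$f = 10$ ($f = \left(2 + 5\right) + 3 = 7 + 3 = 10$)
$f \left(\left(-8 + J{\left(-5,1 \right)}\right) + u^{2}\right)^{2} = 10 \left(\left(-8 - 6\right) + 11^{2}\right)^{2} = 10 \left(\left(-8 - 6\right) + 121\right)^{2} = 10 \left(-14 + 121\right)^{2} = 10 \cdot 107^{2} = 10 \cdot 11449 = 114490$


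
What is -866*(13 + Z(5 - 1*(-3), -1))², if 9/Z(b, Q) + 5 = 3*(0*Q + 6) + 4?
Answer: -45811400/289 ≈ -1.5852e+5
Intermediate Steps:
Z(b, Q) = 9/17 (Z(b, Q) = 9/(-5 + (3*(0*Q + 6) + 4)) = 9/(-5 + (3*(0 + 6) + 4)) = 9/(-5 + (3*6 + 4)) = 9/(-5 + (18 + 4)) = 9/(-5 + 22) = 9/17)
-866*(13 + Z(5 - 1*(-3), -1))² = -866*(13 + 9/17)² = -866*(230/17)² = -866*52900/289 = -45811400/289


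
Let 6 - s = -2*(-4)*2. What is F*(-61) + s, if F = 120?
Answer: -7330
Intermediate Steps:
s = -10 (s = 6 - (-2*(-4))*2 = 6 - 8*2 = 6 - 1*16 = 6 - 16 = -10)
F*(-61) + s = 120*(-61) - 10 = -7320 - 10 = -7330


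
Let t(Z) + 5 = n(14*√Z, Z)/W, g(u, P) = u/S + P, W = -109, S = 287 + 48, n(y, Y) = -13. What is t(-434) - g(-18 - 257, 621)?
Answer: -4564812/7303 ≈ -625.06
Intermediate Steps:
S = 335
g(u, P) = P + u/335 (g(u, P) = u/335 + P = P + u/335)
t(Z) = -532/109 (t(Z) = -5 - 13/(-109) = -5 - 13*(-1/109) = -5 + 13/109 = -532/109)
t(-434) - g(-18 - 257, 621) = -532/109 - (621 + (-18 - 257)/335) = -532/109 - (621 + (1/335)*(-275)) = -532/109 - (621 - 55/67) = -532/109 - 1*41552/67 = -532/109 - 41552/67 = -4564812/7303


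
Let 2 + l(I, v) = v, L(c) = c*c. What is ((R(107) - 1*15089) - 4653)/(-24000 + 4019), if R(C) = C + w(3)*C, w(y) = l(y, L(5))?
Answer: 17174/19981 ≈ 0.85952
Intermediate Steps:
L(c) = c**2
l(I, v) = -2 + v
w(y) = 23 (w(y) = -2 + 5**2 = -2 + 25 = 23)
R(C) = 24*C (R(C) = C + 23*C = 24*C)
((R(107) - 1*15089) - 4653)/(-24000 + 4019) = ((24*107 - 1*15089) - 4653)/(-24000 + 4019) = ((2568 - 15089) - 4653)/(-19981) = (-12521 - 4653)*(-1/19981) = -17174*(-1/19981) = 17174/19981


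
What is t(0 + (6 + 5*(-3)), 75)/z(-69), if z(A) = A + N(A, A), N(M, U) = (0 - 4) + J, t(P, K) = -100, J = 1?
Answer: 25/18 ≈ 1.3889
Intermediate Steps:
N(M, U) = -3 (N(M, U) = (0 - 4) + 1 = -4 + 1 = -3)
z(A) = -3 + A (z(A) = A - 3 = -3 + A)
t(0 + (6 + 5*(-3)), 75)/z(-69) = -100/(-3 - 69) = -100/(-72) = -100*(-1/72) = 25/18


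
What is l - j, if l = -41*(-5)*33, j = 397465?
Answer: -390700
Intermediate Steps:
l = 6765 (l = 205*33 = 6765)
l - j = 6765 - 1*397465 = 6765 - 397465 = -390700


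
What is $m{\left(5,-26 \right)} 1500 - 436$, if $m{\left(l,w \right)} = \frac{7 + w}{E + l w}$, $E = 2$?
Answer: $- \frac{6827}{32} \approx -213.34$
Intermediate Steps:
$m{\left(l,w \right)} = \frac{7 + w}{2 + l w}$
$m{\left(5,-26 \right)} 1500 - 436 = \frac{7 - 26}{2 + 5 \left(-26\right)} 1500 - 436 = \frac{1}{2 - 130} \left(-19\right) 1500 - 436 = \frac{1}{-128} \left(-19\right) 1500 - 436 = \left(- \frac{1}{128}\right) \left(-19\right) 1500 - 436 = \frac{19}{128} \cdot 1500 - 436 = \frac{7125}{32} - 436 = - \frac{6827}{32}$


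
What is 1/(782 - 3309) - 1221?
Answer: -3085468/2527 ≈ -1221.0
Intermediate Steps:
1/(782 - 3309) - 1221 = 1/(-2527) - 1221 = -1/2527 - 1221 = -3085468/2527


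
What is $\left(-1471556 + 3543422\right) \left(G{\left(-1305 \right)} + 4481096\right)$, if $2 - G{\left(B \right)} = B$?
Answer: $9286938373998$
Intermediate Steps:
$G{\left(B \right)} = 2 - B$
$\left(-1471556 + 3543422\right) \left(G{\left(-1305 \right)} + 4481096\right) = \left(-1471556 + 3543422\right) \left(\left(2 - -1305\right) + 4481096\right) = 2071866 \left(\left(2 + 1305\right) + 4481096\right) = 2071866 \left(1307 + 4481096\right) = 2071866 \cdot 4482403 = 9286938373998$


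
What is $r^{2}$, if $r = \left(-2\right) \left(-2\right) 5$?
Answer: $400$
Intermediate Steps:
$r = 20$ ($r = 4 \cdot 5 = 20$)
$r^{2} = 20^{2} = 400$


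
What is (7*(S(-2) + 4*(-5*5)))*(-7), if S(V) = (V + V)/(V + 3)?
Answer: 5096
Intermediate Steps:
S(V) = 2*V/(3 + V) (S(V) = (2*V)/(3 + V) = 2*V/(3 + V))
(7*(S(-2) + 4*(-5*5)))*(-7) = (7*(2*(-2)/(3 - 2) + 4*(-5*5)))*(-7) = (7*(2*(-2)/1 + 4*(-25)))*(-7) = (7*(2*(-2)*1 - 100))*(-7) = (7*(-4 - 100))*(-7) = (7*(-104))*(-7) = -728*(-7) = 5096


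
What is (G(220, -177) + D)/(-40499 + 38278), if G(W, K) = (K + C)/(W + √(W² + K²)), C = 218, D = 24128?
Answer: -755897092/69581709 - 41*√79729/69581709 ≈ -10.864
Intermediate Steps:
G(W, K) = (218 + K)/(W + √(K² + W²)) (G(W, K) = (K + 218)/(W + √(W² + K²)) = (218 + K)/(W + √(K² + W²)))
(G(220, -177) + D)/(-40499 + 38278) = ((218 - 177)/(220 + √((-177)² + 220²)) + 24128)/(-40499 + 38278) = (41/(220 + √(31329 + 48400)) + 24128)/(-2221) = (41/(220 + √79729) + 24128)*(-1/2221) = (24128 + 41/(220 + √79729))*(-1/2221) = -24128/2221 - 41/(2221*(220 + √79729))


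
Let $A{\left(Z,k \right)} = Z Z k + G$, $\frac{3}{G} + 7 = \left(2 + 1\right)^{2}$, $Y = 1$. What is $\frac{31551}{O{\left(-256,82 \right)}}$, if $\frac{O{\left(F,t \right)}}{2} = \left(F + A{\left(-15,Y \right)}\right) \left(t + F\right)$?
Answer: $\frac{10517}{3422} \approx 3.0733$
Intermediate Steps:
$G = \frac{3}{2}$ ($G = \frac{3}{-7 + \left(2 + 1\right)^{2}} = \frac{3}{-7 + 3^{2}} = \frac{3}{-7 + 9} = \frac{3}{2} \approx 1.5$)
$A{\left(Z,k \right)} = \frac{3}{2} + k Z^{2}$ ($A{\left(Z,k \right)} = Z Z k + \frac{3}{2} = Z^{2} k + \frac{3}{2} = k Z^{2} + \frac{3}{2} = \frac{3}{2} + k Z^{2}$)
$O{\left(F,t \right)} = 2 \left(\frac{453}{2} + F\right) \left(F + t\right)$ ($O{\left(F,t \right)} = 2 \left(F + \left(\frac{3}{2} + 1 \left(-15\right)^{2}\right)\right) \left(t + F\right) = 2 \left(F + \left(\frac{3}{2} + 1 \cdot 225\right)\right) \left(F + t\right) = 2 \left(F + \left(\frac{3}{2} + 225\right)\right) \left(F + t\right) = 2 \left(F + \frac{453}{2}\right) \left(F + t\right) = 2 \left(\frac{453}{2} + F\right) \left(F + t\right)$)
$\frac{31551}{O{\left(-256,82 \right)}} = \frac{31551}{2 \left(-256\right)^{2} + 453 \left(-256\right) + 453 \cdot 82 + 2 \left(-256\right) 82} = \frac{31551}{2 \cdot 65536 - 115968 + 37146 - 41984} = \frac{31551}{131072 - 115968 + 37146 - 41984} = \frac{31551}{10266} = 31551 \cdot \frac{1}{10266} = \frac{10517}{3422}$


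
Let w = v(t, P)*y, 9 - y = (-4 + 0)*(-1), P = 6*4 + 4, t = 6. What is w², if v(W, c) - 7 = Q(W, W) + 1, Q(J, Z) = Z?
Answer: 4900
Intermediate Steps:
P = 28 (P = 24 + 4 = 28)
v(W, c) = 8 + W (v(W, c) = 7 + (W + 1) = 7 + (1 + W) = 8 + W)
y = 5 (y = 9 - (-4 + 0)*(-1) = 9 - (-4)*(-1) = 9 - 1*4 = 9 - 4 = 5)
w = 70 (w = (8 + 6)*5 = 14*5 = 70)
w² = 70² = 4900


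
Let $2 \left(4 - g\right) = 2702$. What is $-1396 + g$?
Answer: $-2743$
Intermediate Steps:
$g = -1347$ ($g = 4 - 1351 = -1347$)
$-1396 + g = -1396 - 1347 = -2743$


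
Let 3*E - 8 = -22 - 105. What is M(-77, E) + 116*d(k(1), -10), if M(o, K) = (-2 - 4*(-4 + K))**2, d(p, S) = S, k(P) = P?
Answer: 257884/9 ≈ 28654.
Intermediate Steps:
E = -119/3 (E = 8/3 + (-22 - 105)/3 = 8/3 + (1/3)*(-127) = 8/3 - 127/3 = -119/3 ≈ -39.667)
M(o, K) = (14 - 4*K)**2 (M(o, K) = (-2 + (16 - 4*K))**2 = (14 - 4*K)**2)
M(-77, E) + 116*d(k(1), -10) = 4*(-7 + 2*(-119/3))**2 + 116*(-10) = 4*(-7 - 238/3)**2 - 1160 = 4*(-259/3)**2 - 1160 = 4*(67081/9) - 1160 = 268324/9 - 1160 = 257884/9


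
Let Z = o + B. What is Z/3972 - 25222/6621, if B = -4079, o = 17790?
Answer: -3133751/8766204 ≈ -0.35748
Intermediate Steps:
Z = 13711 (Z = 17790 - 4079 = 13711)
Z/3972 - 25222/6621 = 13711/3972 - 25222/6621 = -3133751/8766204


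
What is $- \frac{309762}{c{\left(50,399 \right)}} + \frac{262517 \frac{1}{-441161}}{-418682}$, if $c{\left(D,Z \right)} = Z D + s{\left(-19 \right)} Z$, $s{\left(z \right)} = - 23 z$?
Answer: $- \frac{143395743257497}{89951904693574} \approx -1.5941$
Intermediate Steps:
$c{\left(D,Z \right)} = 437 Z + D Z$ ($c{\left(D,Z \right)} = Z D + \left(-23\right) \left(-19\right) Z = D Z + 437 Z = 437 Z + D Z$)
$- \frac{309762}{c{\left(50,399 \right)}} + \frac{262517 \frac{1}{-441161}}{-418682} = - \frac{309762}{399 \left(437 + 50\right)} + \frac{262517 \frac{1}{-441161}}{-418682} = - \frac{309762}{399 \cdot 487} + 262517 \left(- \frac{1}{441161}\right) \left(- \frac{1}{418682}\right) = - \frac{309762}{194313} - - \frac{262517}{184706169802} = \left(-309762\right) \frac{1}{194313} + \frac{262517}{184706169802} = - \frac{103254}{64771} + \frac{262517}{184706169802} = - \frac{143395743257497}{89951904693574}$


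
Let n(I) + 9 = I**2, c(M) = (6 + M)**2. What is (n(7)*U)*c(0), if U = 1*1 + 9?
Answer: 14400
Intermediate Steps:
U = 10 (U = 1 + 9 = 10)
n(I) = -9 + I**2
(n(7)*U)*c(0) = ((-9 + 7**2)*10)*(6 + 0)**2 = ((-9 + 49)*10)*6**2 = (40*10)*36 = 400*36 = 14400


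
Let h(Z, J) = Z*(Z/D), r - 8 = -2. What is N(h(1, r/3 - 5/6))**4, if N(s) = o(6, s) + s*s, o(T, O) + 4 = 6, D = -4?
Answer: 1185921/65536 ≈ 18.096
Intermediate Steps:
r = 6 (r = 8 - 2 = 6)
h(Z, J) = -Z**2/4 (h(Z, J) = Z*(Z/(-4)) = Z*(Z*(-1/4)) = Z*(-Z/4) = -Z**2/4)
o(T, O) = 2 (o(T, O) = -4 + 6 = 2)
N(s) = 2 + s**2 (N(s) = 2 + s*s = 2 + s**2)
N(h(1, r/3 - 5/6))**4 = (2 + (-1/4*1**2)**2)**4 = (2 + (-1/4*1)**2)**4 = (2 + (-1/4)**2)**4 = (2 + 1/16)**4 = (33/16)**4 = 1185921/65536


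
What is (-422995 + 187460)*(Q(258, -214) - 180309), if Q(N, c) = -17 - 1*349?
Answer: 42555286125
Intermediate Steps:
Q(N, c) = -366 (Q(N, c) = -17 - 349 = -366)
(-422995 + 187460)*(Q(258, -214) - 180309) = (-422995 + 187460)*(-366 - 180309) = -235535*(-180675) = 42555286125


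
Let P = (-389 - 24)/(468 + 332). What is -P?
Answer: 413/800 ≈ 0.51625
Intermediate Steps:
P = -413/800 ≈ -0.51625
-P = -1*(-413/800) = 413/800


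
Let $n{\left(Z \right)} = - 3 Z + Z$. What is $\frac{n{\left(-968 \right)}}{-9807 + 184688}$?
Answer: $\frac{1936}{174881} \approx 0.01107$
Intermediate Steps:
$n{\left(Z \right)} = - 2 Z$
$\frac{n{\left(-968 \right)}}{-9807 + 184688} = \frac{\left(-2\right) \left(-968\right)}{-9807 + 184688} = \frac{1936}{174881}$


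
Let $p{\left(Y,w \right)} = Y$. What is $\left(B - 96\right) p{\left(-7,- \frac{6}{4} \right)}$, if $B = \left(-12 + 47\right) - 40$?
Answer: $707$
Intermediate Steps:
$B = -5$ ($B = 35 - 40 = -5$)
$\left(B - 96\right) p{\left(-7,- \frac{6}{4} \right)} = \left(-5 - 96\right) \left(-7\right) = \left(-101\right) \left(-7\right) = 707$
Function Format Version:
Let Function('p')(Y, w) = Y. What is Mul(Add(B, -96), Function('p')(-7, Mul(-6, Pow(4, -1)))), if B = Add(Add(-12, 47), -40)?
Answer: 707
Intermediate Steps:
B = -5 (B = Add(35, -40) = -5)
Mul(Add(B, -96), Function('p')(-7, Mul(-6, Pow(4, -1)))) = Mul(Add(-5, -96), -7) = Mul(-101, -7) = 707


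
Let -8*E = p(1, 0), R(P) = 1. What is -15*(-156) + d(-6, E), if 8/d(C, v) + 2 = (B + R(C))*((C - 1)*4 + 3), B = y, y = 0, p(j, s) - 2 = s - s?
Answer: 63172/27 ≈ 2339.7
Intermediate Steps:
p(j, s) = 2 (p(j, s) = 2 + (s - s) = 2 + 0 = 2)
B = 0
E = -¼ (E = -⅛*2 = -¼ ≈ -0.25000)
d(C, v) = 8/(-3 + 4*C) (d(C, v) = 8/(-2 + (0 + 1)*((C - 1)*4 + 3)) = 8/(-2 + 1*((-1 + C)*4 + 3)) = 8/(-2 + 1*((-4 + 4*C) + 3)) = 8/(-2 + 1*(-1 + 4*C)) = 8/(-2 + (-1 + 4*C)) = 8/(-3 + 4*C))
-15*(-156) + d(-6, E) = -15*(-156) + 8/(-3 + 4*(-6)) = 2340 + 8/(-3 - 24) = 2340 + 8/(-27) = 2340 + 8*(-1/27) = 2340 - 8/27 = 63172/27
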